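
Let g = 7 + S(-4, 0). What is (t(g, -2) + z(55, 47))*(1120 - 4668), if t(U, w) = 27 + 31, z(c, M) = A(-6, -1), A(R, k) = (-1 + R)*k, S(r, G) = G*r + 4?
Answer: -230620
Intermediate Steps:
S(r, G) = 4 + G*r
A(R, k) = k*(-1 + R)
z(c, M) = 7 (z(c, M) = -(-1 - 6) = -1*(-7) = 7)
g = 11 (g = 7 + (4 + 0*(-4)) = 7 + (4 + 0) = 7 + 4 = 11)
t(U, w) = 58
(t(g, -2) + z(55, 47))*(1120 - 4668) = (58 + 7)*(1120 - 4668) = 65*(-3548) = -230620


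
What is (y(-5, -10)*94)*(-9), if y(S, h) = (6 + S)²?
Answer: -846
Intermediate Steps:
(y(-5, -10)*94)*(-9) = ((6 - 5)²*94)*(-9) = (1²*94)*(-9) = (1*94)*(-9) = 94*(-9) = -846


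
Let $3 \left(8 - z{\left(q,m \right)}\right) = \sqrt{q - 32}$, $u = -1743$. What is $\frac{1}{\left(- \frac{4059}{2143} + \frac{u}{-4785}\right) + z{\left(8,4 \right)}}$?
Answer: $\frac{113389798312395}{780386713428346} + \frac{11683305067225 i \sqrt{6}}{780386713428346} \approx 0.1453 + 0.036672 i$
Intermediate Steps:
$z{\left(q,m \right)} = 8 - \frac{\sqrt{-32 + q}}{3}$ ($z{\left(q,m \right)} = 8 - \frac{\sqrt{q - 32}}{3} = 8 - \frac{\sqrt{-32 + q}}{3}$)
$\frac{1}{\left(- \frac{4059}{2143} + \frac{u}{-4785}\right) + z{\left(8,4 \right)}} = \frac{1}{\left(- \frac{4059}{2143} - \frac{1743}{-4785}\right) + \left(8 - \frac{\sqrt{-32 + 8}}{3}\right)} = \frac{1}{\left(\left(-4059\right) \frac{1}{2143} - - \frac{581}{1595}\right) + \left(8 - \frac{\sqrt{-24}}{3}\right)} = \frac{1}{\left(- \frac{4059}{2143} + \frac{581}{1595}\right) + \left(8 - \frac{2 i \sqrt{6}}{3}\right)} = \frac{1}{- \frac{5229022}{3418085} + \left(8 - \frac{2 i \sqrt{6}}{3}\right)} = \frac{1}{\frac{22115658}{3418085} - \frac{2 i \sqrt{6}}{3}}$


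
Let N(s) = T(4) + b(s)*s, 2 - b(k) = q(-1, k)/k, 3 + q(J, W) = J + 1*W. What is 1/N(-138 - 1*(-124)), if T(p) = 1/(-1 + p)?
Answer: -3/29 ≈ -0.10345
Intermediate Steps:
q(J, W) = -3 + J + W (q(J, W) = -3 + (J + 1*W) = -3 + (J + W) = -3 + J + W)
b(k) = 2 - (-4 + k)/k (b(k) = 2 - (-3 - 1 + k)/k = 2 - (-4 + k)/k)
N(s) = 13/3 + s (N(s) = 1/(-1 + 4) + ((4 + s)/s)*s = 1/3 + (4 + s) = ⅓ + (4 + s) = 13/3 + s)
1/N(-138 - 1*(-124)) = 1/(13/3 + (-138 - 1*(-124))) = 1/(13/3 + (-138 + 124)) = 1/(13/3 - 14) = 1/(-29/3) = -3/29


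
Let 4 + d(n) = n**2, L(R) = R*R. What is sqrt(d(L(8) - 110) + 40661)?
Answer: sqrt(42773) ≈ 206.82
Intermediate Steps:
L(R) = R**2
d(n) = -4 + n**2
sqrt(d(L(8) - 110) + 40661) = sqrt((-4 + (8**2 - 110)**2) + 40661) = sqrt((-4 + (64 - 110)**2) + 40661) = sqrt((-4 + (-46)**2) + 40661) = sqrt((-4 + 2116) + 40661) = sqrt(2112 + 40661) = sqrt(42773)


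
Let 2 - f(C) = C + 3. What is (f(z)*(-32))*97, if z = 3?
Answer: 12416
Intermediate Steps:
f(C) = -1 - C (f(C) = 2 - (C + 3) = 2 - (3 + C) = 2 + (-3 - C) = -1 - C)
(f(z)*(-32))*97 = ((-1 - 1*3)*(-32))*97 = ((-1 - 3)*(-32))*97 = -4*(-32)*97 = 128*97 = 12416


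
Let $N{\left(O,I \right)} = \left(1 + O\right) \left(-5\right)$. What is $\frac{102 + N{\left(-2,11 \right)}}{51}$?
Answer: $\frac{107}{51} \approx 2.098$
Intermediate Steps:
$N{\left(O,I \right)} = -5 - 5 O$
$\frac{102 + N{\left(-2,11 \right)}}{51} = \frac{102 - -5}{51} = \frac{102 + \left(-5 + 10\right)}{51} = \frac{102 + 5}{51} = \frac{1}{51} \cdot 107 = \frac{107}{51}$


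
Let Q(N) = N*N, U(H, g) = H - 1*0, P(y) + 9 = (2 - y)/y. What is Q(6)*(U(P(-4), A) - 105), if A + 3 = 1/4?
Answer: -4158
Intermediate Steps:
A = -11/4 (A = -3 + 1/4 = -11/4 ≈ -2.7500)
P(y) = -9 + (2 - y)/y
U(H, g) = H (U(H, g) = H + 0 = H)
Q(N) = N**2
Q(6)*(U(P(-4), A) - 105) = 6**2*((-10 + 2/(-4)) - 105) = 36*((-10 + 2*(-1/4)) - 105) = 36*((-10 - 1/2) - 105) = 36*(-21/2 - 105) = 36*(-231/2) = -4158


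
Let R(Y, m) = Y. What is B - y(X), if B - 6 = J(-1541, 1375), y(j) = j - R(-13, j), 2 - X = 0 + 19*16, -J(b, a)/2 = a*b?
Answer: 4238045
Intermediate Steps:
J(b, a) = -2*a*b
X = -302 (X = 2 - (0 + 19*16) = 2 - (0 + 304) = 2 - 1*304 = 2 - 304 = -302)
y(j) = 13 + j (y(j) = j - 1*(-13) = j + 13 = 13 + j)
B = 4237756 (B = 6 - 2*1375*(-1541) = 6 + 4237750 = 4237756)
B - y(X) = 4237756 - (13 - 302) = 4237756 - 1*(-289) = 4237756 + 289 = 4238045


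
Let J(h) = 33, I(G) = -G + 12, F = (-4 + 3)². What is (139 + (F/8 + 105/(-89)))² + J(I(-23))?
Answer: 9663308241/506944 ≈ 19062.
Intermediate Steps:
F = 1 (F = (-1)² = 1)
I(G) = 12 - G
(139 + (F/8 + 105/(-89)))² + J(I(-23)) = (139 + (1/8 + 105/(-89)))² + 33 = (139 + (1*(⅛) + 105*(-1/89)))² + 33 = (139 + (⅛ - 105/89))² + 33 = (139 - 751/712)² + 33 = (98217/712)² + 33 = 9646579089/506944 + 33 = 9663308241/506944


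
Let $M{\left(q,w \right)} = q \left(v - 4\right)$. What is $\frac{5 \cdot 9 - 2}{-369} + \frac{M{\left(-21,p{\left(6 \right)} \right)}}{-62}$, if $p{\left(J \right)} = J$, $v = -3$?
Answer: $- \frac{56909}{22878} \approx -2.4875$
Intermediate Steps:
$M{\left(q,w \right)} = - 7 q$ ($M{\left(q,w \right)} = q \left(-3 - 4\right) = q \left(-7\right) = - 7 q$)
$\frac{5 \cdot 9 - 2}{-369} + \frac{M{\left(-21,p{\left(6 \right)} \right)}}{-62} = \frac{5 \cdot 9 - 2}{-369} + \frac{\left(-7\right) \left(-21\right)}{-62} = \left(45 - 2\right) \left(- \frac{1}{369}\right) + 147 \left(- \frac{1}{62}\right) = 43 \left(- \frac{1}{369}\right) - \frac{147}{62} = - \frac{43}{369} - \frac{147}{62} = - \frac{56909}{22878}$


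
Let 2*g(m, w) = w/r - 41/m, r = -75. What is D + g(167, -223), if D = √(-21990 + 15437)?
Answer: 17083/12525 + I*√6553 ≈ 1.3639 + 80.951*I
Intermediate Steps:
D = I*√6553 (D = √(-6553) = I*√6553 ≈ 80.951*I)
g(m, w) = -41/(2*m) - w/150 (g(m, w) = (w/(-75) - 41/m)/2 = (w*(-1/75) - 41/m)/2 = (-w/75 - 41/m)/2 = (-41/m - w/75)/2 = -41/(2*m) - w/150)
D + g(167, -223) = I*√6553 + (1/150)*(-3075 - 1*167*(-223))/167 = I*√6553 + (1/150)*(1/167)*(-3075 + 37241) = I*√6553 + (1/150)*(1/167)*34166 = I*√6553 + 17083/12525 = 17083/12525 + I*√6553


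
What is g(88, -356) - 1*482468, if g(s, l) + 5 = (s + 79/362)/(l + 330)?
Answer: -4541067811/9412 ≈ -4.8248e+5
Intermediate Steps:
g(s, l) = -5 + (79/362 + s)/(330 + l) (g(s, l) = -5 + (s + 79/362)/(l + 330) = -5 + (s + 79*(1/362))/(330 + l) = -5 + (s + 79/362)/(330 + l) = -5 + (79/362 + s)/(330 + l))
g(88, -356) - 1*482468 = (-597221/362 + 88 - 5*(-356))/(330 - 356) - 1*482468 = (-597221/362 + 88 + 1780)/(-26) - 482468 = -1/26*78995/362 - 482468 = -78995/9412 - 482468 = -4541067811/9412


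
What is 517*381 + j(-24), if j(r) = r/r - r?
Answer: 197002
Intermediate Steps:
j(r) = 1 - r
517*381 + j(-24) = 517*381 + (1 - 1*(-24)) = 196977 + (1 + 24) = 196977 + 25 = 197002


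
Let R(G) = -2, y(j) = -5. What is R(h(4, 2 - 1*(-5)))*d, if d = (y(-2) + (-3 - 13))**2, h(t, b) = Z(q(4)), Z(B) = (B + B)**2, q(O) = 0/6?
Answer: -882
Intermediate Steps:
q(O) = 0 (q(O) = 0*(1/6) = 0)
Z(B) = 4*B**2 (Z(B) = (2*B)**2 = 4*B**2)
h(t, b) = 0 (h(t, b) = 4*0**2 = 4*0 = 0)
d = 441 (d = (-5 + (-3 - 13))**2 = (-5 - 16)**2 = (-21)**2 = 441)
R(h(4, 2 - 1*(-5)))*d = -2*441 = -882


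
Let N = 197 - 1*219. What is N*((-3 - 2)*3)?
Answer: 330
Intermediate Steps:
N = -22 (N = 197 - 219 = -22)
N*((-3 - 2)*3) = -22*(-3 - 2)*3 = -(-110)*3 = -22*(-15) = 330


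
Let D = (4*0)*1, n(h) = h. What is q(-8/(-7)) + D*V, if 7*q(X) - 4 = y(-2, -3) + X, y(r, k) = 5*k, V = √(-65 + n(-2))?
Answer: -69/49 ≈ -1.4082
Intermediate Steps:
D = 0 (D = 0*1 = 0)
V = I*√67 (V = √(-65 - 2) = √(-67) = I*√67 ≈ 8.1853*I)
q(X) = -11/7 + X/7 (q(X) = 4/7 + (5*(-3) + X)/7 = 4/7 + (-15 + X)/7 = 4/7 + (-15/7 + X/7) = -11/7 + X/7)
q(-8/(-7)) + D*V = (-11/7 + (-8/(-7))/7) + 0*(I*√67) = (-11/7 + (-8*(-⅐))/7) + 0 = (-11/7 + (⅐)*(8/7)) + 0 = (-11/7 + 8/49) + 0 = -69/49 + 0 = -69/49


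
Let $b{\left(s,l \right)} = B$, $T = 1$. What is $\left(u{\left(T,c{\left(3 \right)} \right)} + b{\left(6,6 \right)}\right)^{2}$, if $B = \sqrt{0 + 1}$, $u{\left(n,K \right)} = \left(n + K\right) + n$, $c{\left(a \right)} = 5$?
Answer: $64$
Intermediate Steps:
$u{\left(n,K \right)} = K + 2 n$ ($u{\left(n,K \right)} = \left(K + n\right) + n = K + 2 n$)
$B = 1$ ($B = \sqrt{1} = 1$)
$b{\left(s,l \right)} = 1$
$\left(u{\left(T,c{\left(3 \right)} \right)} + b{\left(6,6 \right)}\right)^{2} = \left(\left(5 + 2 \cdot 1\right) + 1\right)^{2} = \left(\left(5 + 2\right) + 1\right)^{2} = \left(7 + 1\right)^{2} = 8^{2} = 64$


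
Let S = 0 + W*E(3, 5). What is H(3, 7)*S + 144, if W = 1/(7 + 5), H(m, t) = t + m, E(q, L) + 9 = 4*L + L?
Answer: 472/3 ≈ 157.33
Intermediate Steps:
E(q, L) = -9 + 5*L (E(q, L) = -9 + (4*L + L) = -9 + 5*L)
H(m, t) = m + t
W = 1/12 ≈ 0.083333
S = 4/3 (S = 0 + (-9 + 5*5)/12 = 0 + (-9 + 25)/12 = 0 + (1/12)*16 = 0 + 4/3 = 4/3 ≈ 1.3333)
H(3, 7)*S + 144 = (3 + 7)*(4/3) + 144 = 10*(4/3) + 144 = 40/3 + 144 = 472/3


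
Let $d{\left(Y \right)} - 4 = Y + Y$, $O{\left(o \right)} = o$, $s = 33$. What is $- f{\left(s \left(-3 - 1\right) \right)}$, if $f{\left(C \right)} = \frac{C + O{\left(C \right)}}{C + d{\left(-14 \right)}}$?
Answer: $- \frac{22}{13} \approx -1.6923$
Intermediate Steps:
$d{\left(Y \right)} = 4 + 2 Y$ ($d{\left(Y \right)} = 4 + \left(Y + Y\right) = 4 + 2 Y$)
$f{\left(C \right)} = \frac{2 C}{-24 + C}$ ($f{\left(C \right)} = \frac{C + C}{C + \left(4 + 2 \left(-14\right)\right)} = \frac{2 C}{C + \left(4 - 28\right)} = \frac{2 C}{C - 24} = \frac{2 C}{-24 + C}$)
$- f{\left(s \left(-3 - 1\right) \right)} = - \frac{2 \cdot 33 \left(-3 - 1\right)}{-24 + 33 \left(-3 - 1\right)} = - \frac{2 \cdot 33 \left(-4\right)}{-24 + 33 \left(-4\right)} = - \frac{2 \left(-132\right)}{-24 - 132} = - \frac{2 \left(-132\right)}{-156} = - \frac{2 \left(-132\right) \left(-1\right)}{156} = \left(-1\right) \frac{22}{13} = - \frac{22}{13}$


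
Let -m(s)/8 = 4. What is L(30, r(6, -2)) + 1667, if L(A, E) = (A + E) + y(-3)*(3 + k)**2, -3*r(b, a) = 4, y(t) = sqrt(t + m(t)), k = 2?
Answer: 5087/3 + 25*I*sqrt(35) ≈ 1695.7 + 147.9*I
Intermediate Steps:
m(s) = -32 (m(s) = -8*4 = -32)
y(t) = sqrt(-32 + t) (y(t) = sqrt(t - 32) = sqrt(-32 + t))
r(b, a) = -4/3 (r(b, a) = -1/3*4 = -4/3)
L(A, E) = A + E + 25*I*sqrt(35) (L(A, E) = (A + E) + sqrt(-32 - 3)*(3 + 2)**2 = (A + E) + sqrt(-35)*5**2 = (A + E) + (I*sqrt(35))*25 = (A + E) + 25*I*sqrt(35) = A + E + 25*I*sqrt(35))
L(30, r(6, -2)) + 1667 = (30 - 4/3 + 25*I*sqrt(35)) + 1667 = (86/3 + 25*I*sqrt(35)) + 1667 = 5087/3 + 25*I*sqrt(35)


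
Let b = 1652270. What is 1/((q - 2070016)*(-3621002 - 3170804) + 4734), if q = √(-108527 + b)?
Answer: 7029573546815/98829772894788578243596676 + 10187709*√171527/98829772894788578243596676 ≈ 7.1171e-14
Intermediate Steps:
q = 3*√171527 (q = √(-108527 + 1652270) = √1543743 = 3*√171527 ≈ 1242.5)
1/((q - 2070016)*(-3621002 - 3170804) + 4734) = 1/((3*√171527 - 2070016)*(-3621002 - 3170804) + 4734) = 1/((-2070016 + 3*√171527)*(-6791806) + 4734) = 1/((14059147088896 - 20375418*√171527) + 4734) = 1/(14059147093630 - 20375418*√171527)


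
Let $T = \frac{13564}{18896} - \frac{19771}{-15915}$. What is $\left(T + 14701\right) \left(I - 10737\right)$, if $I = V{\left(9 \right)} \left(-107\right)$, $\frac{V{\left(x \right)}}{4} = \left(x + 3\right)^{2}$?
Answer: $- \frac{26665677829678767}{25060820} \approx -1.064 \cdot 10^{9}$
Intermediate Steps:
$V{\left(x \right)} = 4 \left(3 + x\right)^{2}$ ($V{\left(x \right)} = 4 \left(x + 3\right)^{2} = 4 \left(3 + x\right)^{2}$)
$T = \frac{147365969}{75182460}$ ($T = 13564 \cdot \frac{1}{18896} - - \frac{19771}{15915} = \frac{3391}{4724} + \frac{19771}{15915} = \frac{147365969}{75182460} \approx 1.9601$)
$I = -61632$ ($I = 4 \left(3 + 9\right)^{2} \left(-107\right) = 4 \cdot 12^{2} \left(-107\right) = 4 \cdot 144 \left(-107\right) = 576 \left(-107\right) = -61632$)
$\left(T + 14701\right) \left(I - 10737\right) = \left(\frac{147365969}{75182460} + 14701\right) \left(-61632 - 10737\right) = \frac{1105404710429}{75182460} \left(-72369\right) = - \frac{26665677829678767}{25060820}$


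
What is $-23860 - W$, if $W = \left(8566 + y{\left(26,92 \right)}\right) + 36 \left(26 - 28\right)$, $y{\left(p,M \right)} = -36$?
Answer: $-32318$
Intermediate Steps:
$W = 8458$ ($W = \left(8566 - 36\right) + 36 \left(26 - 28\right) = 8530 + 36 \left(-2\right) = 8530 - 72 = 8458$)
$-23860 - W = -23860 - 8458 = -32318$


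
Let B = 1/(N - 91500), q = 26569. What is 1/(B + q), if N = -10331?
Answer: 101831/2705547838 ≈ 3.7638e-5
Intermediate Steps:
B = -1/101831 (B = 1/(-10331 - 91500) = 1/(-101831) = -1/101831 ≈ -9.8202e-6)
1/(B + q) = 1/(-1/101831 + 26569) = 1/(2705547838/101831) = 101831/2705547838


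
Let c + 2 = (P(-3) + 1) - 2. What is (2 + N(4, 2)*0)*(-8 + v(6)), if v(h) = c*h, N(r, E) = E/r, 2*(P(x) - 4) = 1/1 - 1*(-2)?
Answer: 14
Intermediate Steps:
P(x) = 11/2 (P(x) = 4 + (1/1 - 1*(-2))/2 = 4 + (1 + 2)/2 = 4 + (½)*3 = 4 + 3/2 = 11/2)
c = 5/2 (c = -2 + ((11/2 + 1) - 2) = -2 + (13/2 - 2) = -2 + 9/2 = 5/2 ≈ 2.5000)
v(h) = 5*h/2
(2 + N(4, 2)*0)*(-8 + v(6)) = (2 + (2/4)*0)*(-8 + (5/2)*6) = (2 + (2*(¼))*0)*(-8 + 15) = (2 + (½)*0)*7 = (2 + 0)*7 = 2*7 = 14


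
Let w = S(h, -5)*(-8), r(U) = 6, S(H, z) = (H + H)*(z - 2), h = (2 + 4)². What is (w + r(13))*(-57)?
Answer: -230166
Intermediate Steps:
h = 36 (h = 6² = 36)
S(H, z) = 2*H*(-2 + z) (S(H, z) = (2*H)*(-2 + z) = 2*H*(-2 + z))
w = 4032 (w = (2*36*(-2 - 5))*(-8) = (2*36*(-7))*(-8) = -504*(-8) = 4032)
(w + r(13))*(-57) = (4032 + 6)*(-57) = 4038*(-57) = -230166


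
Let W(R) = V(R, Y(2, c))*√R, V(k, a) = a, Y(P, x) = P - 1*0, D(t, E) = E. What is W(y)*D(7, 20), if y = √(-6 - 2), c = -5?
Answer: 40*2^(¾)*√I ≈ 47.568 + 47.568*I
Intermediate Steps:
Y(P, x) = P (Y(P, x) = P + 0 = P)
y = 2*I*√2 (y = √(-8) = 2*I*√2 ≈ 2.8284*I)
W(R) = 2*√R
W(y)*D(7, 20) = (2*√(2*I*√2))*20 = (2*(2^(¾)*√I))*20 = (2*2^(¾)*√I)*20 = 40*2^(¾)*√I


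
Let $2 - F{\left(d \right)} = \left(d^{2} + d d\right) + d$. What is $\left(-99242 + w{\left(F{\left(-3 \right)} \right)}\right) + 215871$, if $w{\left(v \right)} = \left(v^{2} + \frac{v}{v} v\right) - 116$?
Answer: $116669$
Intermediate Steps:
$F{\left(d \right)} = 2 - d - 2 d^{2}$ ($F{\left(d \right)} = 2 - \left(\left(d^{2} + d d\right) + d\right) = 2 - \left(\left(d^{2} + d^{2}\right) + d\right) = 2 - \left(2 d^{2} + d\right) = 2 - \left(d + 2 d^{2}\right) = 2 - d - 2 d^{2}$)
$w{\left(v \right)} = -116 + v + v^{2}$ ($w{\left(v \right)} = \left(v^{2} + 1 v\right) - 116 = \left(v^{2} + v\right) - 116 = \left(v + v^{2}\right) - 116 = -116 + v + v^{2}$)
$\left(-99242 + w{\left(F{\left(-3 \right)} \right)}\right) + 215871 = \left(-99242 - \left(129 - \left(2 - -3 - 2 \left(-3\right)^{2}\right)^{2}\right)\right) + 215871 = \left(-99242 + \left(-116 + \left(2 + 3 - 18\right) + \left(2 + 3 - 18\right)^{2}\right)\right) + 215871 = \left(-99242 - \left(129 - 169\right)\right) + 215871 = \left(-99242 - -40\right) + 215871 = \left(-99242 + 40\right) + 215871 = -99202 + 215871 = 116669$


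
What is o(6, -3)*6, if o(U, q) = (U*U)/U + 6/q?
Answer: 24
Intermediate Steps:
o(U, q) = U + 6/q (o(U, q) = U²/U + 6/q = U + 6/q)
o(6, -3)*6 = (6 + 6/(-3))*6 = (6 + 6*(-⅓))*6 = (6 - 2)*6 = 4*6 = 24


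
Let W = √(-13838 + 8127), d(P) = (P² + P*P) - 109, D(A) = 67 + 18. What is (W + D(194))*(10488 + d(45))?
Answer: 1226465 + 14429*I*√5711 ≈ 1.2265e+6 + 1.0904e+6*I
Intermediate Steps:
D(A) = 85
d(P) = -109 + 2*P² (d(P) = (P² + P²) - 109 = 2*P² - 109 = -109 + 2*P²)
W = I*√5711 (W = √(-5711) = I*√5711 ≈ 75.571*I)
(W + D(194))*(10488 + d(45)) = (I*√5711 + 85)*(10488 + (-109 + 2*45²)) = (85 + I*√5711)*(10488 + (-109 + 2*2025)) = (85 + I*√5711)*(10488 + (-109 + 4050)) = (85 + I*√5711)*(10488 + 3941) = (85 + I*√5711)*14429 = 1226465 + 14429*I*√5711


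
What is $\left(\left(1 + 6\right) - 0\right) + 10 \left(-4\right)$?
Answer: $-33$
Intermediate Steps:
$\left(\left(1 + 6\right) - 0\right) + 10 \left(-4\right) = \left(7 + 0\right) - 40 = 7 - 40 = -33$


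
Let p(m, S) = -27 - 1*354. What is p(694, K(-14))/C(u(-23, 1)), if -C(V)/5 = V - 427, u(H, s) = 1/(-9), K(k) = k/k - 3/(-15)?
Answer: -3429/19220 ≈ -0.17841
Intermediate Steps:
K(k) = 6/5 (K(k) = 1 - 3*(-1/15) = 1 + ⅕ = 6/5)
u(H, s) = -⅑
p(m, S) = -381 (p(m, S) = -27 - 354 = -381)
C(V) = 2135 - 5*V (C(V) = -5*(V - 427) = -5*(-427 + V) = 2135 - 5*V)
p(694, K(-14))/C(u(-23, 1)) = -381/(2135 - 5*(-⅑)) = -381/(2135 + 5/9) = -381/19220/9 = -381*9/19220 = -3429/19220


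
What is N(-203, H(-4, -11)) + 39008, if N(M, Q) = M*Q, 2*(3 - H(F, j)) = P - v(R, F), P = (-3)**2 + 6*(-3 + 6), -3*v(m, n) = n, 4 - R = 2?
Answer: 246025/6 ≈ 41004.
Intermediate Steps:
R = 2 (R = 4 - 1*2 = 4 - 2 = 2)
v(m, n) = -n/3
P = 27 (P = 9 + 6*3 = 9 + 18 = 27)
H(F, j) = -21/2 - F/6 (H(F, j) = 3 - (27 - (-1)*F/3)/2 = 3 - (27 + F/3)/2 = 3 + (-27/2 - F/6) = -21/2 - F/6)
N(-203, H(-4, -11)) + 39008 = -203*(-21/2 - 1/6*(-4)) + 39008 = -203*(-21/2 + 2/3) + 39008 = -203*(-59/6) + 39008 = 11977/6 + 39008 = 246025/6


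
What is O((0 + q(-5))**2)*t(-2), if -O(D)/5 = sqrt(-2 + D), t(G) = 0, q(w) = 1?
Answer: 0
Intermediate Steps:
O(D) = -5*sqrt(-2 + D)
O((0 + q(-5))**2)*t(-2) = -5*sqrt(-2 + (0 + 1)**2)*0 = -5*sqrt(-2 + 1**2)*0 = -5*sqrt(-2 + 1)*0 = -5*I*0 = 0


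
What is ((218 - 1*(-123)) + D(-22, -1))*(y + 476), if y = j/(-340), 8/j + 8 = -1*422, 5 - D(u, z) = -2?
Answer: 3027217548/18275 ≈ 1.6565e+5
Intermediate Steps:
D(u, z) = 7 (D(u, z) = 5 - 1*(-2) = 5 + 2 = 7)
j = -4/215 (j = 8/(-8 - 1*422) = 8/(-8 - 422) = 8/(-430) = 8*(-1/430) = -4/215 ≈ -0.018605)
y = 1/18275 (y = -4/215/(-340) = -4/215*(-1/340) = 1/18275 ≈ 5.4720e-5)
((218 - 1*(-123)) + D(-22, -1))*(y + 476) = ((218 - 1*(-123)) + 7)*(1/18275 + 476) = ((218 + 123) + 7)*(8698901/18275) = (341 + 7)*(8698901/18275) = 348*(8698901/18275) = 3027217548/18275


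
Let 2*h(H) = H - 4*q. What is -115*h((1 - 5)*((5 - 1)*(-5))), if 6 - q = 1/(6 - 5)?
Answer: -3450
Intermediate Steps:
q = 5 (q = 6 - 1/(6 - 5) = 6 - 1/1 = 6 - 1*1 = 6 - 1 = 5)
h(H) = -10 + H/2 (h(H) = (H - 4*5)/2 = (H - 20)/2 = (-20 + H)/2 = -10 + H/2)
-115*h((1 - 5)*((5 - 1)*(-5))) = -115*(-10 + ((1 - 5)*((5 - 1)*(-5)))/2) = -115*(-10 + (-16*(-5))/2) = -115*(-10 + (-4*(-20))/2) = -115*(-10 + (½)*80) = -115*(-10 + 40) = -115*30 = -3450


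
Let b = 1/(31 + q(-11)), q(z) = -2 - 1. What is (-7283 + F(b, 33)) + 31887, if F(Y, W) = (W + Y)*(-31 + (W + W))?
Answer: 103041/4 ≈ 25760.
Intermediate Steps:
q(z) = -3
b = 1/28 (b = 1/(31 - 3) = 1/28 ≈ 0.035714)
F(Y, W) = (-31 + 2*W)*(W + Y) (F(Y, W) = (W + Y)*(-31 + 2*W) = (-31 + 2*W)*(W + Y))
(-7283 + F(b, 33)) + 31887 = (-7283 + (-31*33 - 31*1/28 + 2*33² + 2*33*(1/28))) + 31887 = (-7283 + (-1023 - 31/28 + 2*1089 + 33/14)) + 31887 = (-7283 + (-1023 - 31/28 + 2178 + 33/14)) + 31887 = (-7283 + 4625/4) + 31887 = -24507/4 + 31887 = 103041/4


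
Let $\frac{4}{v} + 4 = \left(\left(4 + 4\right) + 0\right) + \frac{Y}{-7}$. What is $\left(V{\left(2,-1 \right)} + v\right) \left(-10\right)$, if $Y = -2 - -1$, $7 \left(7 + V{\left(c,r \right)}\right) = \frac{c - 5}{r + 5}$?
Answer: $\frac{24935}{406} \approx 61.416$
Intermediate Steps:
$V{\left(c,r \right)} = -7 + \frac{-5 + c}{7 \left(5 + r\right)}$ ($V{\left(c,r \right)} = -7 + \frac{\left(c - 5\right) \frac{1}{r + 5}}{7} = -7 + \frac{\left(-5 + c\right) \frac{1}{5 + r}}{7} = -7 + \frac{\frac{1}{5 + r} \left(-5 + c\right)}{7} = -7 + \frac{-5 + c}{7 \left(5 + r\right)}$)
$Y = -1$ ($Y = -2 + 1 = -1$)
$v = \frac{28}{29}$ ($v = \frac{4}{-4 + \left(\left(\left(4 + 4\right) + 0\right) - \frac{1}{-7}\right)} = \frac{4}{-4 + \left(\left(8 + 0\right) - - \frac{1}{7}\right)} = \frac{4}{-4 + \left(8 + \frac{1}{7}\right)} = \frac{4}{-4 + \frac{57}{7}} = \frac{4}{\frac{29}{7}} = 4 \cdot \frac{7}{29} = \frac{28}{29} \approx 0.96552$)
$\left(V{\left(2,-1 \right)} + v\right) \left(-10\right) = \left(\frac{-250 + 2 - -49}{7 \left(5 - 1\right)} + \frac{28}{29}\right) \left(-10\right) = \left(\frac{-250 + 2 + 49}{7 \cdot 4} + \frac{28}{29}\right) \left(-10\right) = \left(\frac{1}{7} \cdot \frac{1}{4} \left(-199\right) + \frac{28}{29}\right) \left(-10\right) = \left(- \frac{199}{28} + \frac{28}{29}\right) \left(-10\right) = \left(- \frac{4987}{812}\right) \left(-10\right) = \frac{24935}{406}$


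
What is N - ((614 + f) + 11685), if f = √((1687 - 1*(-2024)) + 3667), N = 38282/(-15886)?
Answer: -97710098/7943 - √7378 ≈ -12387.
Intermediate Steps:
N = -19141/7943 (N = 38282*(-1/15886) = -19141/7943 ≈ -2.4098)
f = √7378 (f = √((1687 + 2024) + 3667) = √(3711 + 3667) = √7378 ≈ 85.895)
N - ((614 + f) + 11685) = -19141/7943 - ((614 + √7378) + 11685) = -19141/7943 - (12299 + √7378) = -19141/7943 + (-12299 - √7378) = -97710098/7943 - √7378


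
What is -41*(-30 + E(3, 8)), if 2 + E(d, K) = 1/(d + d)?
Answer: 7831/6 ≈ 1305.2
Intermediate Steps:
E(d, K) = -2 + 1/(2*d) (E(d, K) = -2 + 1/(d + d) = -2 + 1/(2*d))
-41*(-30 + E(3, 8)) = -41*(-30 + (-2 + (½)/3)) = -41*(-30 + (-2 + (½)*(⅓))) = -41*(-30 + (-2 + ⅙)) = -41*(-30 - 11/6) = -41*(-191/6) = 7831/6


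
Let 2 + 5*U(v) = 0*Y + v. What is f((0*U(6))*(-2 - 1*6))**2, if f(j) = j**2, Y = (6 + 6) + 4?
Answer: 0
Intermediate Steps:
Y = 16 (Y = 12 + 4 = 16)
U(v) = -2/5 + v/5 (U(v) = -2/5 + (0*16 + v)/5 = -2/5 + (0 + v)/5 = -2/5 + v/5)
f((0*U(6))*(-2 - 1*6))**2 = (((0*(-2/5 + (1/5)*6))*(-2 - 1*6))**2)**2 = (((0*(-2/5 + 6/5))*(-2 - 6))**2)**2 = (((0*(4/5))*(-8))**2)**2 = ((0*(-8))**2)**2 = (0**2)**2 = 0**2 = 0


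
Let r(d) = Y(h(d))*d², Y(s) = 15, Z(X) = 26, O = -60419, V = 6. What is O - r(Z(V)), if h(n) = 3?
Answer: -70559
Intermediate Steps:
r(d) = 15*d²
O - r(Z(V)) = -60419 - 15*26² = -60419 - 15*676 = -60419 - 1*10140 = -60419 - 10140 = -70559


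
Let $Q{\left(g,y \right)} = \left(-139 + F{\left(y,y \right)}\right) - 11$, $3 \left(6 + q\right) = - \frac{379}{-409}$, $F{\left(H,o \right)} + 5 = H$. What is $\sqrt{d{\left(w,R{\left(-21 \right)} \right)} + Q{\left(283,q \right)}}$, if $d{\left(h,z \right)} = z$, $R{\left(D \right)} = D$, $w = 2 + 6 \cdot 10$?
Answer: $\frac{i \sqrt{273541245}}{1227} \approx 13.479 i$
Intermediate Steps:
$F{\left(H,o \right)} = -5 + H$
$w = 62$ ($w = 2 + 60 = 62$)
$q = - \frac{6983}{1227}$ ($q = -6 + \frac{\left(-379\right) \frac{1}{-409}}{3} = -6 + \frac{\left(-379\right) \left(- \frac{1}{409}\right)}{3} = -6 + \frac{1}{3} \cdot \frac{379}{409} = -6 + \frac{379}{1227} = - \frac{6983}{1227} \approx -5.6911$)
$Q{\left(g,y \right)} = -155 + y$ ($Q{\left(g,y \right)} = \left(-139 + \left(-5 + y\right)\right) - 11 = \left(-144 + y\right) - 11 = -155 + y$)
$\sqrt{d{\left(w,R{\left(-21 \right)} \right)} + Q{\left(283,q \right)}} = \sqrt{-21 - \frac{197168}{1227}} = \sqrt{- \frac{222935}{1227}} = \frac{i \sqrt{273541245}}{1227}$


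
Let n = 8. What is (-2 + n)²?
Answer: 36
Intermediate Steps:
(-2 + n)² = (-2 + 8)² = 6² = 36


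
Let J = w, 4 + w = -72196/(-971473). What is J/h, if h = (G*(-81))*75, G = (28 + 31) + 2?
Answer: 141248/13333466925 ≈ 1.0593e-5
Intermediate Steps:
G = 61 (G = 59 + 2 = 61)
w = -3813696/971473 (w = -4 - 72196/(-971473) = -4 - 72196*(-1/971473) = -4 + 72196/971473 = -3813696/971473 ≈ -3.9257)
h = -370575 (h = (61*(-81))*75 = -4941*75 = -370575)
J = -3813696/971473 ≈ -3.9257
J/h = -3813696/971473/(-370575) = -3813696/971473*(-1/370575) = 141248/13333466925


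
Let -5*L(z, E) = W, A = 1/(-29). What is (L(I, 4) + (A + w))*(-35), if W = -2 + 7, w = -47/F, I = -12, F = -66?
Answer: 21595/1914 ≈ 11.283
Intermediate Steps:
w = 47/66 (w = -47/(-66) = -47*(-1/66) = 47/66 ≈ 0.71212)
A = -1/29 ≈ -0.034483
W = 5
L(z, E) = -1 (L(z, E) = -⅕*5 = -1)
(L(I, 4) + (A + w))*(-35) = (-1 + (-1/29 + 47/66))*(-35) = (-1 + 1297/1914)*(-35) = -617/1914*(-35) = 21595/1914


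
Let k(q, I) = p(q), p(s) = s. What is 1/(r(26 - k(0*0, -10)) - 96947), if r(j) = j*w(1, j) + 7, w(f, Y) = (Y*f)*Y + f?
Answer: -1/79338 ≈ -1.2604e-5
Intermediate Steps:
k(q, I) = q
w(f, Y) = f + f*Y² (w(f, Y) = f*Y² + f = f + f*Y²)
r(j) = 7 + j*(1 + j²) (r(j) = j*(1*(1 + j²)) + 7 = j*(1 + j²) + 7 = 7 + j*(1 + j²))
1/(r(26 - k(0*0, -10)) - 96947) = 1/((7 + (26 - 0*0) + (26 - 0*0)³) - 96947) = 1/((7 + (26 - 1*0) + (26 - 1*0)³) - 96947) = 1/((7 + (26 + 0) + (26 + 0)³) - 96947) = 1/((7 + 26 + 26³) - 96947) = 1/((7 + 26 + 17576) - 96947) = 1/(17609 - 96947) = 1/(-79338) = -1/79338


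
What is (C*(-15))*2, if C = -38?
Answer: 1140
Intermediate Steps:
(C*(-15))*2 = -38*(-15)*2 = 570*2 = 1140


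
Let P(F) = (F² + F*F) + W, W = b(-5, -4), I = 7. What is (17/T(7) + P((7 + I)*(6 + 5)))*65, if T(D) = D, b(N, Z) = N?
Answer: 21580390/7 ≈ 3.0829e+6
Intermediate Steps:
W = -5
P(F) = -5 + 2*F² (P(F) = (F² + F*F) - 5 = (F² + F²) - 5 = 2*F² - 5 = -5 + 2*F²)
(17/T(7) + P((7 + I)*(6 + 5)))*65 = (17/7 + (-5 + 2*((7 + 7)*(6 + 5))²))*65 = (17*(⅐) + (-5 + 2*(14*11)²))*65 = (17/7 + (-5 + 2*154²))*65 = (17/7 + (-5 + 2*23716))*65 = (17/7 + (-5 + 47432))*65 = (17/7 + 47427)*65 = (332006/7)*65 = 21580390/7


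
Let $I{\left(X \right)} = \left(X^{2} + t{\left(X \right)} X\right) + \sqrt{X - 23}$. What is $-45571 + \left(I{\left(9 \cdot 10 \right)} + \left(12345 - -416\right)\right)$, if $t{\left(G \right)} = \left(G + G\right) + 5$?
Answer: $-8060 + \sqrt{67} \approx -8051.8$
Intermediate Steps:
$t{\left(G \right)} = 5 + 2 G$ ($t{\left(G \right)} = 2 G + 5 = 5 + 2 G$)
$I{\left(X \right)} = X^{2} + \sqrt{-23 + X} + X \left(5 + 2 X\right)$ ($I{\left(X \right)} = \left(X^{2} + \left(5 + 2 X\right) X\right) + \sqrt{X - 23} = \left(X^{2} + X \left(5 + 2 X\right)\right) + \sqrt{-23 + X} = X^{2} + \sqrt{-23 + X} + X \left(5 + 2 X\right)$)
$-45571 + \left(I{\left(9 \cdot 10 \right)} + \left(12345 - -416\right)\right) = -45571 + \left(\left(\sqrt{-23 + 9 \cdot 10} + 3 \left(9 \cdot 10\right)^{2} + 5 \cdot 9 \cdot 10\right) + \left(12345 - -416\right)\right) = -45571 + \left(\left(\sqrt{-23 + 90} + 3 \cdot 90^{2} + 5 \cdot 90\right) + \left(12345 + 416\right)\right) = -45571 + \left(\left(\sqrt{67} + 3 \cdot 8100 + 450\right) + 12761\right) = -45571 + \left(\left(\sqrt{67} + 24300 + 450\right) + 12761\right) = -45571 + \left(\left(24750 + \sqrt{67}\right) + 12761\right) = -45571 + \left(37511 + \sqrt{67}\right) = -8060 + \sqrt{67}$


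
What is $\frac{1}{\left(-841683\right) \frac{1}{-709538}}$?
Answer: $\frac{709538}{841683} \approx 0.843$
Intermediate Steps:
$\frac{1}{\left(-841683\right) \frac{1}{-709538}} = \frac{1}{\left(-841683\right) \left(- \frac{1}{709538}\right)} = \frac{1}{\frac{841683}{709538}} = \frac{709538}{841683}$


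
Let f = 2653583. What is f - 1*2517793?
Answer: 135790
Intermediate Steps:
f - 1*2517793 = 2653583 - 1*2517793 = 2653583 - 2517793 = 135790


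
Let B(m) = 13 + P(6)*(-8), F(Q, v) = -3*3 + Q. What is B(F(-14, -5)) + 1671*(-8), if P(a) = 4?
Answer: -13387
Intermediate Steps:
F(Q, v) = -9 + Q
B(m) = -19 (B(m) = 13 + 4*(-8) = 13 - 32 = -19)
B(F(-14, -5)) + 1671*(-8) = -19 + 1671*(-8) = -19 - 13368 = -13387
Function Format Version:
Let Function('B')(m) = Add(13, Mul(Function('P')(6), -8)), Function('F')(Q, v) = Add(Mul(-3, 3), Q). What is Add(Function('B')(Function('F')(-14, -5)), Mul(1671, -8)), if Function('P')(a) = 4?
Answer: -13387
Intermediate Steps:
Function('F')(Q, v) = Add(-9, Q)
Function('B')(m) = -19 (Function('B')(m) = Add(13, Mul(4, -8)) = Add(13, -32) = -19)
Add(Function('B')(Function('F')(-14, -5)), Mul(1671, -8)) = Add(-19, Mul(1671, -8)) = Add(-19, -13368) = -13387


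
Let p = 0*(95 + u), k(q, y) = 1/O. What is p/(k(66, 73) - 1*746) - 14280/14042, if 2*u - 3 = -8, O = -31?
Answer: -60/59 ≈ -1.0169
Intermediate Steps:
u = -5/2 (u = 3/2 + (½)*(-8) = 3/2 - 4 = -5/2 ≈ -2.5000)
k(q, y) = -1/31 (k(q, y) = 1/(-31) = -1/31)
p = 0 (p = 0*(95 - 5/2) = 0*(185/2) = 0)
p/(k(66, 73) - 1*746) - 14280/14042 = 0/(-1/31 - 1*746) - 14280/14042 = 0/(-1/31 - 746) - 14280*1/14042 = 0/(-23127/31) - 60/59 = 0*(-31/23127) - 60/59 = 0 - 60/59 = -60/59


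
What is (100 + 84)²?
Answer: 33856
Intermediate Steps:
(100 + 84)² = 184² = 33856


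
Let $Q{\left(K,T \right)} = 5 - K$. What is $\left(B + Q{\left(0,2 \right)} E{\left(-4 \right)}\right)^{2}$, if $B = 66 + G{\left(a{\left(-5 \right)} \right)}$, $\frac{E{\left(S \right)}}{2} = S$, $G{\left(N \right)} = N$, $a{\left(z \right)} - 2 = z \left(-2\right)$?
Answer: $1444$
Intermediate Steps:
$a{\left(z \right)} = 2 - 2 z$ ($a{\left(z \right)} = 2 + z \left(-2\right) = 2 - 2 z$)
$E{\left(S \right)} = 2 S$
$B = 78$ ($B = 66 + \left(2 - -10\right) = 66 + \left(2 + 10\right) = 66 + 12 = 78$)
$\left(B + Q{\left(0,2 \right)} E{\left(-4 \right)}\right)^{2} = \left(78 + \left(5 - 0\right) 2 \left(-4\right)\right)^{2} = \left(78 + \left(5 + 0\right) \left(-8\right)\right)^{2} = \left(78 + 5 \left(-8\right)\right)^{2} = \left(78 - 40\right)^{2} = 38^{2} = 1444$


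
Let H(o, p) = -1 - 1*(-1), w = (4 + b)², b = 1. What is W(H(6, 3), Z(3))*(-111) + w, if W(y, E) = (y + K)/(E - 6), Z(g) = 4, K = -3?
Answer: -283/2 ≈ -141.50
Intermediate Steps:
w = 25 (w = (4 + 1)² = 5² = 25)
H(o, p) = 0 (H(o, p) = -1 + 1 = 0)
W(y, E) = (-3 + y)/(-6 + E) (W(y, E) = (y - 3)/(E - 6) = (-3 + y)/(-6 + E))
W(H(6, 3), Z(3))*(-111) + w = ((-3 + 0)/(-6 + 4))*(-111) + 25 = (-3/(-2))*(-111) + 25 = -½*(-3)*(-111) + 25 = (3/2)*(-111) + 25 = -333/2 + 25 = -283/2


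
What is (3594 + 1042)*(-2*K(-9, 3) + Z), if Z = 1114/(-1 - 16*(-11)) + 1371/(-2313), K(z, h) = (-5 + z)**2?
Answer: -241589753116/134925 ≈ -1.7905e+6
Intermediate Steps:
Z = 778919/134925 (Z = 1114/(-1 + 176) + 1371*(-1/2313) = 1114/175 - 457/771 = 778919/134925 ≈ 5.7730)
(3594 + 1042)*(-2*K(-9, 3) + Z) = (3594 + 1042)*(-2*(-5 - 9)**2 + 778919/134925) = 4636*(-2*(-14)**2 + 778919/134925) = 4636*(-2*196 + 778919/134925) = 4636*(-392 + 778919/134925) = 4636*(-52111681/134925) = -241589753116/134925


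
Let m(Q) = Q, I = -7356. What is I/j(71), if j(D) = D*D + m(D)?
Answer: -613/426 ≈ -1.4390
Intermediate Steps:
j(D) = D + D**2 (j(D) = D*D + D = D**2 + D = D + D**2)
I/j(71) = -7356*1/(71*(1 + 71)) = -7356/(71*72) = -7356/5112 = -7356*1/5112 = -613/426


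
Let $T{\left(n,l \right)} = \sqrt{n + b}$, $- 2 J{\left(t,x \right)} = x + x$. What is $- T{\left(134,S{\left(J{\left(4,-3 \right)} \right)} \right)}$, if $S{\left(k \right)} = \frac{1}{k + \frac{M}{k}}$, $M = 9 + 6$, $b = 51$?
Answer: $- \sqrt{185} \approx -13.601$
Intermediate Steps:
$J{\left(t,x \right)} = - x$ ($J{\left(t,x \right)} = - \frac{x + x}{2} = - \frac{2 x}{2} = - x$)
$M = 15$
$S{\left(k \right)} = \frac{1}{k + \frac{15}{k}}$
$T{\left(n,l \right)} = \sqrt{51 + n}$ ($T{\left(n,l \right)} = \sqrt{n + 51} = \sqrt{51 + n}$)
$- T{\left(134,S{\left(J{\left(4,-3 \right)} \right)} \right)} = - \sqrt{51 + 134} = - \sqrt{185}$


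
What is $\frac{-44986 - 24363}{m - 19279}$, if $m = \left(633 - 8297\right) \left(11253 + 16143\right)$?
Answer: $\frac{69349}{209982223} \approx 0.00033026$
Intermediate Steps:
$m = -209962944$ ($m = \left(-7664\right) 27396 = -209962944$)
$\frac{-44986 - 24363}{m - 19279} = \frac{-44986 - 24363}{-209962944 - 19279} = - \frac{69349}{-209982223} = \left(-69349\right) \left(- \frac{1}{209982223}\right) = \frac{69349}{209982223}$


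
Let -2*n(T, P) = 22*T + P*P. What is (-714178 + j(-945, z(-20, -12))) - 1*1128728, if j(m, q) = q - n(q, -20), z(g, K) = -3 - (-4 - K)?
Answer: -1842838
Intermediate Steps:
n(T, P) = -11*T - P²/2 (n(T, P) = -(22*T + P*P)/2 = -(22*T + P²)/2 = -(P² + 22*T)/2 = -11*T - P²/2)
z(g, K) = 1 + K (z(g, K) = -3 + (4 + K) = 1 + K)
j(m, q) = 200 + 12*q (j(m, q) = q - (-11*q - ½*(-20)²) = q - (-11*q - ½*400) = q - (-11*q - 200) = q - (-200 - 11*q) = q + (200 + 11*q) = 200 + 12*q)
(-714178 + j(-945, z(-20, -12))) - 1*1128728 = (-714178 + (200 + 12*(1 - 12))) - 1*1128728 = (-714178 + (200 + 12*(-11))) - 1128728 = (-714178 + (200 - 132)) - 1128728 = (-714178 + 68) - 1128728 = -714110 - 1128728 = -1842838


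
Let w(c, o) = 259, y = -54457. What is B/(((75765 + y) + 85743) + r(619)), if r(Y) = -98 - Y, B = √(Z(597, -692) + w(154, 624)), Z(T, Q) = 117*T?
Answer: √17527/53167 ≈ 0.0024901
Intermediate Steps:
B = 2*√17527 (B = √(117*597 + 259) = √(69849 + 259) = √70108 = 2*√17527 ≈ 264.78)
B/(((75765 + y) + 85743) + r(619)) = (2*√17527)/(((75765 - 54457) + 85743) + (-98 - 1*619)) = (2*√17527)/((21308 + 85743) + (-98 - 619)) = (2*√17527)/(107051 - 717) = (2*√17527)/106334 = (2*√17527)*(1/106334) = √17527/53167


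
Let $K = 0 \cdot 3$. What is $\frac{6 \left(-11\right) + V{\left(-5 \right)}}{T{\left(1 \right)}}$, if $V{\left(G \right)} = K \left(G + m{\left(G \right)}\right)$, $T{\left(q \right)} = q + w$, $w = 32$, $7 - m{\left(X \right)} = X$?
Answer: $-2$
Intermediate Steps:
$m{\left(X \right)} = 7 - X$
$T{\left(q \right)} = 32 + q$ ($T{\left(q \right)} = q + 32 = 32 + q$)
$K = 0$
$V{\left(G \right)} = 0$ ($V{\left(G \right)} = 0 \left(G - \left(-7 + G\right)\right) = 0 \cdot 7 = 0$)
$\frac{6 \left(-11\right) + V{\left(-5 \right)}}{T{\left(1 \right)}} = \frac{6 \left(-11\right) + 0}{32 + 1} = \frac{-66 + 0}{33} = \left(-66\right) \frac{1}{33} = -2$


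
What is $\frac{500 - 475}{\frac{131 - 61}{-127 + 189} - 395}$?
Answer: $- \frac{155}{2442} \approx -0.063473$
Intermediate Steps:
$\frac{500 - 475}{\frac{131 - 61}{-127 + 189} - 395} = \frac{25}{\frac{70}{62} - 395} = \frac{25}{70 \cdot \frac{1}{62} - 395} = \frac{25}{\frac{35}{31} - 395} = \frac{25}{- \frac{12210}{31}} = 25 \left(- \frac{31}{12210}\right) = - \frac{155}{2442}$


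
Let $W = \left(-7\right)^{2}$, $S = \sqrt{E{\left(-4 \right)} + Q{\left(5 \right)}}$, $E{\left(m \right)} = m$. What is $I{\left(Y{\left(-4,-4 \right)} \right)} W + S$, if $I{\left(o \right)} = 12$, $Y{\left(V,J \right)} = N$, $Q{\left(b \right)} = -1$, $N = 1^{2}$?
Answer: $588 + i \sqrt{5} \approx 588.0 + 2.2361 i$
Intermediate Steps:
$N = 1$
$Y{\left(V,J \right)} = 1$
$S = i \sqrt{5}$ ($S = \sqrt{-4 - 1} = \sqrt{-5} = i \sqrt{5} \approx 2.2361 i$)
$W = 49$
$I{\left(Y{\left(-4,-4 \right)} \right)} W + S = 12 \cdot 49 + i \sqrt{5} = 588 + i \sqrt{5}$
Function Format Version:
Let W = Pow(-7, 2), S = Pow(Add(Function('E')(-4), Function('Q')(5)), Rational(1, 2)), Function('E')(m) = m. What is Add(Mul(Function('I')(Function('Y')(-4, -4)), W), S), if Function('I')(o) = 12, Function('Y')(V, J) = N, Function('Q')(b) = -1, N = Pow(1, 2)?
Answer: Add(588, Mul(I, Pow(5, Rational(1, 2)))) ≈ Add(588.00, Mul(2.2361, I))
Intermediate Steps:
N = 1
Function('Y')(V, J) = 1
S = Mul(I, Pow(5, Rational(1, 2))) (S = Pow(Add(-4, -1), Rational(1, 2)) = Pow(-5, Rational(1, 2)) = Mul(I, Pow(5, Rational(1, 2))) ≈ Mul(2.2361, I))
W = 49
Add(Mul(Function('I')(Function('Y')(-4, -4)), W), S) = Add(Mul(12, 49), Mul(I, Pow(5, Rational(1, 2)))) = Add(588, Mul(I, Pow(5, Rational(1, 2))))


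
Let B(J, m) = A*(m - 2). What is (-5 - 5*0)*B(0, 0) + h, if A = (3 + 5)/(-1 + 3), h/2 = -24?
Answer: -8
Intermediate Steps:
h = -48 (h = 2*(-24) = -48)
A = 4 (A = 8/2 = 8*(½) = 4)
B(J, m) = -8 + 4*m (B(J, m) = 4*(m - 2) = 4*(-2 + m) = -8 + 4*m)
(-5 - 5*0)*B(0, 0) + h = (-5 - 5*0)*(-8 + 4*0) - 48 = (-5 + 0)*(-8 + 0) - 48 = -5*(-8) - 48 = 40 - 48 = -8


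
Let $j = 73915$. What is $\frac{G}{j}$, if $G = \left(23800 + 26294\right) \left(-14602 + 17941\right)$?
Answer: $\frac{167263866}{73915} \approx 2262.9$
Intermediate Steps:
$G = 167263866$ ($G = 50094 \cdot 3339 = 167263866$)
$\frac{G}{j} = \frac{167263866}{73915}$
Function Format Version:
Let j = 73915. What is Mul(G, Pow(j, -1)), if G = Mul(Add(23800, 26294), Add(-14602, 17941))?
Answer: Rational(167263866, 73915) ≈ 2262.9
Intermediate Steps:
G = 167263866 (G = Mul(50094, 3339) = 167263866)
Mul(G, Pow(j, -1)) = Mul(167263866, Pow(73915, -1)) = Mul(167263866, Rational(1, 73915)) = Rational(167263866, 73915)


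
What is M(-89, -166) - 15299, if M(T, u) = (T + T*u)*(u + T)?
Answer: -3759974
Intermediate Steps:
M(T, u) = (T + u)*(T + T*u) (M(T, u) = (T + T*u)*(T + u) = (T + u)*(T + T*u))
M(-89, -166) - 15299 = -89*(-89 - 166 + (-166)² - 89*(-166)) - 15299 = -89*(-89 - 166 + 27556 + 14774) - 15299 = -89*42075 - 15299 = -3744675 - 15299 = -3759974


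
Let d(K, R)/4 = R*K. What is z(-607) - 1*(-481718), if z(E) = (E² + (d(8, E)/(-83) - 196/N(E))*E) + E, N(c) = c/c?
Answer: 68597788/83 ≈ 8.2648e+5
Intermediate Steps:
d(K, R) = 4*K*R (d(K, R) = 4*(R*K) = 4*(K*R) = 4*K*R)
N(c) = 1
z(E) = E + E² + E*(-196 - 32*E/83) (z(E) = (E² + ((4*8*E)/(-83) - 196/1)*E) + E = (E² + ((32*E)*(-1/83) - 196*1)*E) + E = (E² + (-32*E/83 - 196)*E) + E = (E² + (-196 - 32*E/83)*E) + E = (E² + E*(-196 - 32*E/83)) + E = E + E² + E*(-196 - 32*E/83))
z(-607) - 1*(-481718) = (3/83)*(-607)*(-5395 + 17*(-607)) - 1*(-481718) = (3/83)*(-607)*(-5395 - 10319) + 481718 = (3/83)*(-607)*(-15714) + 481718 = 28615194/83 + 481718 = 68597788/83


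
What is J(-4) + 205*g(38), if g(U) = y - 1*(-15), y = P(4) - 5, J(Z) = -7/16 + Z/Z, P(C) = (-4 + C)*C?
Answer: 32809/16 ≈ 2050.6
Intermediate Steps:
P(C) = C*(-4 + C)
J(Z) = 9/16 (J(Z) = -7*1/16 + 1 = -7/16 + 1 = 9/16)
y = -5 (y = 4*(-4 + 4) - 5 = 4*0 - 5 = 0 - 5 = -5)
g(U) = 10 (g(U) = -5 - 1*(-15) = -5 + 15 = 10)
J(-4) + 205*g(38) = 9/16 + 205*10 = 9/16 + 2050 = 32809/16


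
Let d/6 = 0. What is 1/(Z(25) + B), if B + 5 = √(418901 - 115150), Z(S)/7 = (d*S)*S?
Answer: 5/303726 + 7*√6199/303726 ≈ 0.0018310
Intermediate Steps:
d = 0 (d = 6*0 = 0)
Z(S) = 0 (Z(S) = 7*((0*S)*S) = 7*(0*S) = 7*0 = 0)
B = -5 + 7*√6199 (B = -5 + √(418901 - 115150) = -5 + √303751 = -5 + 7*√6199 ≈ 546.14)
1/(Z(25) + B) = 1/(0 + (-5 + 7*√6199)) = 1/(-5 + 7*√6199)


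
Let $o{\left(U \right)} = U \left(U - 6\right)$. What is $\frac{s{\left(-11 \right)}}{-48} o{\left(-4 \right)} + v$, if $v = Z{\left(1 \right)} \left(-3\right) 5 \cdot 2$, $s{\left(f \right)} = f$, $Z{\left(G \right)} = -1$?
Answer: $\frac{235}{6} \approx 39.167$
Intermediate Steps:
$o{\left(U \right)} = U \left(-6 + U\right)$
$v = 30$ ($v = - \left(-3\right) 5 \cdot 2 = - \left(-15\right) 2 = \left(-1\right) \left(-30\right) = 30$)
$\frac{s{\left(-11 \right)}}{-48} o{\left(-4 \right)} + v = - \frac{11}{-48} \left(- 4 \left(-6 - 4\right)\right) + 30 = \left(-11\right) \left(- \frac{1}{48}\right) \left(\left(-4\right) \left(-10\right)\right) + 30 = \frac{11}{48} \cdot 40 + 30 = \frac{55}{6} + 30 = \frac{235}{6}$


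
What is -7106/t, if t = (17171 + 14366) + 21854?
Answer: -7106/53391 ≈ -0.13309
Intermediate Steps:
t = 53391 (t = 31537 + 21854 = 53391)
-7106/t = -7106/53391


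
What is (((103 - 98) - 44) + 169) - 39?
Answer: 91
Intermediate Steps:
(((103 - 98) - 44) + 169) - 39 = ((5 - 44) + 169) - 39 = (-39 + 169) - 39 = 130 - 39 = 91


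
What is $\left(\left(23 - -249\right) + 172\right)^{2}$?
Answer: $197136$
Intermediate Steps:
$\left(\left(23 - -249\right) + 172\right)^{2} = \left(\left(23 + 249\right) + 172\right)^{2} = \left(272 + 172\right)^{2} = 444^{2} = 197136$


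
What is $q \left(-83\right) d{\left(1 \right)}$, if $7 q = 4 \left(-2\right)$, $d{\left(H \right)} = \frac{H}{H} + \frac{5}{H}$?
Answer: $\frac{3984}{7} \approx 569.14$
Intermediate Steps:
$d{\left(H \right)} = 1 + \frac{5}{H}$
$q = - \frac{8}{7}$ ($q = \frac{4 \left(-2\right)}{7} = \frac{1}{7} \left(-8\right) = - \frac{8}{7} \approx -1.1429$)
$q \left(-83\right) d{\left(1 \right)} = \left(- \frac{8}{7}\right) \left(-83\right) \frac{5 + 1}{1} = \frac{664 \cdot 1 \cdot 6}{7} = \frac{664}{7} \cdot 6 = \frac{3984}{7}$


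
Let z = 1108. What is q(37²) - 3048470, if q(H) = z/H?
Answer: -4173354322/1369 ≈ -3.0485e+6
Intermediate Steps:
q(H) = 1108/H
q(37²) - 3048470 = 1108/(37²) - 3048470 = 1108/1369 - 3048470 = -4173354322/1369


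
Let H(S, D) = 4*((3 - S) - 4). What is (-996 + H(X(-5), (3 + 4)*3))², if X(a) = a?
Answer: 960400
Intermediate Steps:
H(S, D) = -4 - 4*S (H(S, D) = 4*(-1 - S) = -4 - 4*S)
(-996 + H(X(-5), (3 + 4)*3))² = (-996 + (-4 - 4*(-5)))² = (-996 + (-4 + 20))² = (-996 + 16)² = (-980)² = 960400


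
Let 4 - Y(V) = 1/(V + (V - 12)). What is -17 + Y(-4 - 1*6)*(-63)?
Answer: -8671/32 ≈ -270.97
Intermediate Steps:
Y(V) = 4 - 1/(-12 + 2*V) (Y(V) = 4 - 1/(V + (V - 12)) = 4 - 1/(V + (-12 + V)) = 4 - 1/(-12 + 2*V))
-17 + Y(-4 - 1*6)*(-63) = -17 + ((-49 + 8*(-4 - 1*6))/(2*(-6 + (-4 - 1*6))))*(-63) = -17 + ((-49 + 8*(-4 - 6))/(2*(-6 + (-4 - 6))))*(-63) = -17 + ((-49 + 8*(-10))/(2*(-6 - 10)))*(-63) = -17 + ((½)*(-49 - 80)/(-16))*(-63) = -17 + ((½)*(-1/16)*(-129))*(-63) = -17 + (129/32)*(-63) = -17 - 8127/32 = -8671/32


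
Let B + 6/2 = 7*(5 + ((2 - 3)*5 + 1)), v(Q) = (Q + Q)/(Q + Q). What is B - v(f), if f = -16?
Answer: 3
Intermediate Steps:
v(Q) = 1 (v(Q) = (2*Q)/((2*Q)) = (2*Q)*(1/(2*Q)) = 1)
B = 4 (B = -3 + 7*(5 + ((2 - 3)*5 + 1)) = -3 + 7*(5 + (-1*5 + 1)) = -3 + 7*(5 + (-5 + 1)) = -3 + 7*(5 - 4) = -3 + 7*1 = -3 + 7 = 4)
B - v(f) = 4 - 1*1 = 4 - 1 = 3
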